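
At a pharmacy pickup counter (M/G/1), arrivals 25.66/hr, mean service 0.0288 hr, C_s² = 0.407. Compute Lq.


ρ = λ·E[S] = 25.66·0.0288 = 0.7390
Lq = ρ²(1+C_s²)/(2(1−ρ)) = 0.5461·(1+0.407)/(2·0.2610)
= 0.5461·1.4070/0.5220 = 1.47209

Final: 1.47209


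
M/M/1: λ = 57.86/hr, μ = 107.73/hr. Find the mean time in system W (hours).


W = 1/(μ−λ) = 1/(107.73 − 57.86) = 1/49.87 = 0.02005 hr

Final: 0.02005 hr


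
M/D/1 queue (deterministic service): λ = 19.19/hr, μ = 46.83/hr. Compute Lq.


ρ = 19.19/46.83 = 0.4098
M/D/1: Lq = ρ²/(2(1−ρ)) = 0.1679/(2·0.5902) = 0.14225

Final: 0.14225


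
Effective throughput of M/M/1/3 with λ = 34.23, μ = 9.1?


ρ = 3.7615; P_K = (1−ρ)ρ^3/(1−ρ^4) = 0.737837
λ_eff = λ(1 − P_K) = 34.23·(1 − 0.737837) = 34.23·0.262163 = 8.9738 /hr

Final: 8.9738 /hr


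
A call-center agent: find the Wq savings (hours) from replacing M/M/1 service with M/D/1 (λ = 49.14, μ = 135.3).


ρ = 49.14/135.3 = 0.3632
Wq(M/M/1) = ρ/(μ−λ) = 0.3632/86.16 = 0.004215 hr
Wq(M/D/1) = ρ/(2(μ−λ)) = 0.002108 hr
Savings = 0.004215 − 0.002108 = 0.002108 hr

Final: 0.002108 hr


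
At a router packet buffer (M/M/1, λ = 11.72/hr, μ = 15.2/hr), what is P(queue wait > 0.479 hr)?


ρ = 11.72/15.2 = 0.7711
P(Wq > t) = ρ·e^{−(μ−λ)t} = 0.7711·e^{−1.6669}
= 0.7711·0.188828 = 0.145596

Final: 0.145596


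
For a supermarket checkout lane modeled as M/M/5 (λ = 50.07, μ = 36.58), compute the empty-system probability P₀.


a = λ/μ = 50.07/36.58 = 1.3688; ρ = a/c = 0.2738
Σ_{k=0}^{4} a^k/k! (terms k=0..4) = 1.00000 + 1.36878 + 0.93678 + 0.42742 + 0.14626 = 3.87924
Tail: a^5/(5!(1−ρ)) = 4.80474/(120·0.7262) = 0.05513
P₀ = 1/(3.87924 + 0.05513) = 1/3.93437 = 0.254170

Final: 0.254170


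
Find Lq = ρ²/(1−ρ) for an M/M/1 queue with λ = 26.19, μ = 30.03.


ρ = 26.19/30.03 = 0.8721
Lq = ρ²/(1−ρ) = 0.7606/0.1279 = 5.9482

Final: 5.9482


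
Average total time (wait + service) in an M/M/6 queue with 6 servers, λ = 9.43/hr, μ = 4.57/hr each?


a = 2.0635; ρ = 0.3439; P₀ = 0.126787
Lq = P₀·a^c·ρ/(c!(1−ρ)²) = 0.01086
Wq = Lq/λ = 0.01086/9.43 = 0.001152 hr
W = Wq + 1/μ = 0.001152 + 0.21882 = 0.21997 hr

Final: 0.21997 hr


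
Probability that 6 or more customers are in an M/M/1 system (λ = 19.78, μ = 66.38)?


ρ = 19.78/66.38 = 0.2980
P(N ≥ n) = ρ^n = 0.2980^6 = 0.0007001

Final: 0.0007001


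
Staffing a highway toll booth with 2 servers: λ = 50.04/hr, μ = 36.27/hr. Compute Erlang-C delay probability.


a = λ/μ = 1.3797; ρ = a/2 = 0.6898
P₀ = 0.183554 (from M/M/c formula)
C(c,a) = [a^c/(c!(1−ρ))]·P₀ = [1.90344/(2·0.3102)]·0.183554
= 3.06835·0.183554 = 0.563206

Final: 0.563206


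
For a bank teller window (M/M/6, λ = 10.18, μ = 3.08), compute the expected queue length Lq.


a = λ/μ = 3.3052; ρ = a/6 = 0.5509
P₀ = 0.035617
Lq = P₀·a^c·ρ / (c!·(1−ρ)²) = 0.035617·1303.71412·0.5509/(720·0.20172)
= 0.17612

Final: 0.17612


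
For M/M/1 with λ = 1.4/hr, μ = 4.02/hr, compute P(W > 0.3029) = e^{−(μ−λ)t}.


W ~ Exponential(μ−λ) for M/M/1.
μ − λ = 4.02 − 1.4 = 2.6200
P(W > t) = e^{−(μ−λ)t} = e^{−0.7936} = 0.452215

Final: 0.452215


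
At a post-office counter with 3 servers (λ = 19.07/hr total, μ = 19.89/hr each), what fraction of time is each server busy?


ρ = λ/(cμ) = 19.07/(3·19.89) = 19.07/59.67 = 0.3196

Final: 0.3196


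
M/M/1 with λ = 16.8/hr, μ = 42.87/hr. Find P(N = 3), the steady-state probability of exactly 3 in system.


ρ = 16.8/42.87 = 0.3919
P_n = (1−ρ)·ρ^n = (1 − 0.3919)·0.3919^3 = 0.6081·0.060182 = 0.036598

Final: 0.036598


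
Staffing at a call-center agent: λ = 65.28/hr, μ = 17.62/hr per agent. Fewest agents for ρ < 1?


Stability requires cμ > λ ⇔ c > λ/μ.
λ/μ = 65.28/17.62 = 3.7049
Minimum integer c = ⌊3.7049⌋ + 1 = 4
Check: 4·17.62 = 70.48 > 65.28, while 3·17.62 = 52.86 ≤ 65.28

Final: 4 servers


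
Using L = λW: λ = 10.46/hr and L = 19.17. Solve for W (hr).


W = L/λ = 19.17/10.46 = 1.8327 hr

Final: 1.8327 hr


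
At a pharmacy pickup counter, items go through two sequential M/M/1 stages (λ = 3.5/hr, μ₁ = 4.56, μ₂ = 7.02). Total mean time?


Each node sees arrival rate λ = 3.5/hr (tandem ⇒ throughput preserved).
W₁ = 1/(μ₁−λ) = 1/(4.56−3.5) = 0.94340 hr
W₂ = 1/(μ₂−λ) = 1/(7.02−3.5) = 0.28409 hr
W_total = W₁ + W₂ = 0.94340 + 0.28409 = 1.22749 hr

Final: 1.22749 hr


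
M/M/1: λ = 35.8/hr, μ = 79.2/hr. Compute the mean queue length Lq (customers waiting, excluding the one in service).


ρ = 35.8/79.2 = 0.4520
Lq = ρ²/(1−ρ) = 0.2043/0.5480 = 0.3729

Final: 0.3729


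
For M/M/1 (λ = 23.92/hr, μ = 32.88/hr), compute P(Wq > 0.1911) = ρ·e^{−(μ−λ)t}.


ρ = 23.92/32.88 = 0.7275
P(Wq > t) = ρ·e^{−(μ−λ)t} = 0.7275·e^{−1.7123}
= 0.7275·0.180458 = 0.131282

Final: 0.131282


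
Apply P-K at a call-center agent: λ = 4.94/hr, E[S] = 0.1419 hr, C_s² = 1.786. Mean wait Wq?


ρ = λ·E[S] = 4.94·0.1419 = 0.7010
E[S²] = E[S]²(1+C_s²) = 0.1419²·(1+1.786) = 0.056098
Wq = λ·E[S²]/(2(1−ρ)) = 4.94·0.056098/(2·0.2990) = 0.46339 hr

Final: 0.46339 hr


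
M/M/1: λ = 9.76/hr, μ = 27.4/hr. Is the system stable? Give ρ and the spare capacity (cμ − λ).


Total capacity cμ = 1·27.4 = 27.40/hr
ρ = λ/(cμ) = 9.76/27.40 = 0.3562
Stable ⇔ ρ < 1: YES
Spare capacity = cμ − λ = 27.40 − 9.76 = 17.64/hr

Final: ρ = 0.3562; stable; margin = 17.64/hr


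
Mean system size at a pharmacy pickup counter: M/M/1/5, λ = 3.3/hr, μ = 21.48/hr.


ρ = 3.3/21.48 = 0.1536
L = ρ[1 − (K+1)ρ^K + Kρ^(K+1)] / [(1−ρ)(1−ρ^(K+1))]
Numerator: 0.1536·(1 − 6·0.00008559 + 5·0.00001315) = 0.153562
Denominator: (0.8464)·(0.999987) = 0.846358
L = 0.153562/0.846358 = 0.1814

Final: 0.1814


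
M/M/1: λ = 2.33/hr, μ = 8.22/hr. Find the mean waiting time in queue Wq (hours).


ρ = 2.33/8.22 = 0.2835
Wq = ρ/(μ−λ) = 0.2835/(8.22 − 2.33) = 0.2835/5.89 = 0.04812 hr

Final: 0.04812 hr


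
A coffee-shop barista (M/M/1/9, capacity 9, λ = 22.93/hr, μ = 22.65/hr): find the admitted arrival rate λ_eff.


ρ = 1.0124; P_K = (1−ρ)ρ^9/(1−ρ^10) = 0.105619
λ_eff = λ(1 − P_K) = 22.93·(1 − 0.105619) = 22.93·0.894381 = 20.5082 /hr

Final: 20.5082 /hr


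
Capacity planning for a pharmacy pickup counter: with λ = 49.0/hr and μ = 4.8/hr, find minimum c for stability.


Stability requires cμ > λ ⇔ c > λ/μ.
λ/μ = 49.0/4.8 = 10.2083
Minimum integer c = ⌊10.2083⌋ + 1 = 11
Check: 11·4.8 = 52.80 > 49.0, while 10·4.8 = 48.00 ≤ 49.0

Final: 11 servers


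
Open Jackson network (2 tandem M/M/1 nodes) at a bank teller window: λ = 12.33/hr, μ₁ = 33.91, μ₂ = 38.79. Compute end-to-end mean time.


Each node sees arrival rate λ = 12.33/hr (tandem ⇒ throughput preserved).
W₁ = 1/(μ₁−λ) = 1/(33.91−12.33) = 0.04634 hr
W₂ = 1/(μ₂−λ) = 1/(38.79−12.33) = 0.03779 hr
W_total = W₁ + W₂ = 0.04634 + 0.03779 = 0.08413 hr

Final: 0.08413 hr


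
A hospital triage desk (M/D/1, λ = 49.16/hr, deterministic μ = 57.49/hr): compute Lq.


ρ = 49.16/57.49 = 0.8551
M/D/1: Lq = ρ²/(2(1−ρ)) = 0.7312/(2·0.1449) = 2.52323

Final: 2.52323


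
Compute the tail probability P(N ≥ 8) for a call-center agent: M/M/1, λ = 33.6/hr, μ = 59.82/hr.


ρ = 33.6/59.82 = 0.5617
P(N ≥ n) = ρ^n = 0.5617^8 = 0.009907

Final: 0.009907


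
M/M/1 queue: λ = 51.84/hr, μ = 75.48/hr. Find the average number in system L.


ρ = λ/μ = 51.84/75.48 = 0.6868
L = ρ/(1−ρ) = 0.6868/(1 − 0.6868) = 0.6868/0.3132 = 2.1929

Final: 2.1929


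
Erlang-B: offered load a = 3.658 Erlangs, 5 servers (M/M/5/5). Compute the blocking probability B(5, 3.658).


B(c,a) = (a^c/c!) / Σ_{k=0}^{c} a^k/k!
a^5/5! = 5.458047
Σ terms (k=0..5): 1.00000 + 3.65800 + 6.69048 + 8.15793 + 7.46042 + 5.45805 = 32.424881
B = 5.458047/32.424881 = 0.168329

Final: 0.168329


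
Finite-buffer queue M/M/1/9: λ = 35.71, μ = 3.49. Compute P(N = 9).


ρ = λ/μ = 35.71/3.49 = 10.2321
P_K = (1−ρ)ρ^K/(1−ρ^(K+1)) = (-9.2321·1229362068.789450)/(1 − 12578945408.731024)
= -11349583339.941572/-12578945407.731024 = 0.902268

Final: 0.902268


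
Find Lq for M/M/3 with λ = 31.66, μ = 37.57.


a = λ/μ = 0.8427; ρ = a/3 = 0.2809
P₀ = 0.427998
Lq = P₀·a^c·ρ / (c!·(1−ρ)²) = 0.427998·0.59842·0.2809/(6·0.51711)
= 0.02319

Final: 0.02319


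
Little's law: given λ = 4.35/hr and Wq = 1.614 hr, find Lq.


Lq = λWq = 4.35·1.614 = 7.0209

Final: 7.0209


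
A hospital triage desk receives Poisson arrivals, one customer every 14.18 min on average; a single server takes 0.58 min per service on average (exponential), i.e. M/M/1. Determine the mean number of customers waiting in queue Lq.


λ = 60/14.18 = 4.2313 /hr
μ = 60/0.58 = 103.4483 /hr
ρ = λ/μ = 4.2313/103.4483 = 0.04090
Lq = ρ²/(1−ρ) = 0.001673/0.9591 = 0.001744

Final: 0.001744


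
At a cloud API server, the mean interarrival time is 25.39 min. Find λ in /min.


λ = 1/(interarrival time) in consistent units.
1 minute = 1 min, so λ = 1/25.39 = 0.03939 per minute

Final: 0.03939 /min


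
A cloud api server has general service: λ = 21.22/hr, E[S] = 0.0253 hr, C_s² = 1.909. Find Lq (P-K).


ρ = λ·E[S] = 21.22·0.0253 = 0.5369
Lq = ρ²(1+C_s²)/(2(1−ρ)) = 0.2882·(1+1.909)/(2·0.4631)
= 0.2882·2.9090/0.9263 = 0.90519

Final: 0.90519


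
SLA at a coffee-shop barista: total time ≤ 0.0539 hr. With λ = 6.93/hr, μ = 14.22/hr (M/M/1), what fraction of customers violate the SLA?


W ~ Exponential(μ−λ) for M/M/1.
μ − λ = 14.22 − 6.93 = 7.2900
P(W > t) = e^{−(μ−λ)t} = e^{−0.3929} = 0.675075

Final: 0.675075


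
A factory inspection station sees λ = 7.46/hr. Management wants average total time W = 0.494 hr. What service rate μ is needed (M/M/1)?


W = 1/(μ−λ) ⇒ μ − λ = 1/W = 1/0.494 = 2.0243
μ = λ + 1/W = 7.46 + 2.0243 = 9.4843 per hr

Final: 9.4843 /hr


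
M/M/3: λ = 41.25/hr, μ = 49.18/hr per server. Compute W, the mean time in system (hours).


a = 0.8388; ρ = 0.2796; P₀ = 0.429734
Lq = P₀·a^c·ρ/(c!(1−ρ)²) = 0.02277
Wq = Lq/λ = 0.02277/41.25 = 0.0005519 hr
W = Wq + 1/μ = 0.0005519 + 0.02033 = 0.02089 hr

Final: 0.02089 hr


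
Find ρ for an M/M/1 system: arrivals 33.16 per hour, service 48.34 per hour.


ρ = λ/μ = 33.16/48.34 = 0.6860

Final: 0.6860


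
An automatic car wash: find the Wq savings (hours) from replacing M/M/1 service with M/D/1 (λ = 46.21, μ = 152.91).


ρ = 46.21/152.91 = 0.3022
Wq(M/M/1) = ρ/(μ−λ) = 0.3022/106.70 = 0.002832 hr
Wq(M/D/1) = ρ/(2(μ−λ)) = 0.001416 hr
Savings = 0.002832 − 0.001416 = 0.001416 hr

Final: 0.001416 hr


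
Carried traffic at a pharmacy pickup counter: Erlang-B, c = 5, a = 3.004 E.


B(5,3.004) = 0.110396 (Erlang-B)
Carried load = a(1 − B) = 3.004·(1 − 0.110396) = 3.004·0.889604 = 2.6724 E

Final: 2.6724 Erlangs


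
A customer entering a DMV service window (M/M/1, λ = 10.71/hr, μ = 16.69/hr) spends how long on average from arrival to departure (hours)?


W = 1/(μ−λ) = 1/(16.69 − 10.71) = 1/5.98 = 0.1672 hr

Final: 0.1672 hr


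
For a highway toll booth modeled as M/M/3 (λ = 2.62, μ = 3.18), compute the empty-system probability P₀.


a = λ/μ = 2.62/3.18 = 0.8239; ρ = a/c = 0.2746
Σ_{k=0}^{2} a^k/k! (terms k=0..2) = 1.00000 + 0.82390 + 0.33941 = 2.16330
Tail: a^3/(3!(1−ρ)) = 0.55927/(6·0.7254) = 0.12850
P₀ = 1/(2.16330 + 0.12850) = 1/2.29181 = 0.436337

Final: 0.436337


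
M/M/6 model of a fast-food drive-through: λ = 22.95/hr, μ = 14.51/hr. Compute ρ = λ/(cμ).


ρ = λ/(cμ) = 22.95/(6·14.51) = 22.95/87.06 = 0.2636

Final: 0.2636


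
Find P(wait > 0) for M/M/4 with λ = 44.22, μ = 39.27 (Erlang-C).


a = λ/μ = 1.1261; ρ = a/4 = 0.2815
P₀ = 0.323493 (from M/M/c formula)
C(c,a) = [a^c/(c!(1−ρ))]·P₀ = [1.60780/(24·0.7185)]·0.323493
= 0.09324·0.323493 = 0.030162

Final: 0.030162


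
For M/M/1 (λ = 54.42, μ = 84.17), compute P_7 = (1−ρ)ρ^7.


ρ = 54.42/84.17 = 0.6465
P_n = (1−ρ)·ρ^n = (1 − 0.6465)·0.6465^7 = 0.3535·0.047229 = 0.016693

Final: 0.016693


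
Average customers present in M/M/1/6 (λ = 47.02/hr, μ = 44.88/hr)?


ρ = 47.02/44.88 = 1.0477
L = ρ[1 − (K+1)ρ^K + Kρ^(K+1)] / [(1−ρ)(1−ρ^(K+1))]
Numerator: 1.0477·(1 − 7·1.322448 + 6·1.385506) = 0.058565
Denominator: (-0.04768)·(-0.385506) = 0.018382
L = 0.058565/0.018382 = 3.1860

Final: 3.1860


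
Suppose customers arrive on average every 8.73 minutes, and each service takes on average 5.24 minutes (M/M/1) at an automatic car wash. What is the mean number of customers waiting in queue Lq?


λ = 60/8.73 = 6.8729 /hr
μ = 60/5.24 = 11.4504 /hr
ρ = λ/μ = 6.8729/11.4504 = 0.6002
Lq = ρ²/(1−ρ) = 0.3603/0.3998 = 0.9012

Final: 0.9012


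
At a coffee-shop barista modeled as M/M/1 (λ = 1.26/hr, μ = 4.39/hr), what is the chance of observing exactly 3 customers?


ρ = 1.26/4.39 = 0.2870
P_n = (1−ρ)·ρ^n = (1 − 0.2870)·0.2870^3 = 0.7130·0.023644 = 0.016858

Final: 0.016858


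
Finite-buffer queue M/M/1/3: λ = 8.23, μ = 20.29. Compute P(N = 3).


ρ = λ/μ = 8.23/20.29 = 0.4056
P_K = (1−ρ)ρ^K/(1−ρ^(K+1)) = (0.5944·0.066735)/(1 − 0.027069)
= 0.039666/0.972931 = 0.040770

Final: 0.040770


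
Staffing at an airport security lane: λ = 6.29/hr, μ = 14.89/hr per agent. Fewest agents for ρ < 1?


Stability requires cμ > λ ⇔ c > λ/μ.
λ/μ = 6.29/14.89 = 0.4224
Minimum integer c = ⌊0.4224⌋ + 1 = 1
Check: 1·14.89 = 14.89 > 6.29, while 0·14.89 = 0.00 ≤ 6.29

Final: 1 servers


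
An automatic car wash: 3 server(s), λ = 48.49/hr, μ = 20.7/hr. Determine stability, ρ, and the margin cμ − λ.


Total capacity cμ = 3·20.7 = 62.10/hr
ρ = λ/(cμ) = 48.49/62.10 = 0.7808
Stable ⇔ ρ < 1: YES
Spare capacity = cμ − λ = 62.10 − 48.49 = 13.61/hr

Final: ρ = 0.7808; stable; margin = 13.61/hr


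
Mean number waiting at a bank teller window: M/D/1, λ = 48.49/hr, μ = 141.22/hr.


ρ = 48.49/141.22 = 0.3434
M/D/1: Lq = ρ²/(2(1−ρ)) = 0.1179/(2·0.6566) = 0.08978

Final: 0.08978


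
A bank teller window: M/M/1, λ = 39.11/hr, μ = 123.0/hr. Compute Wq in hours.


ρ = 39.11/123.0 = 0.3180
Wq = ρ/(μ−λ) = 0.3180/(123.0 − 39.11) = 0.3180/83.89 = 0.003790 hr

Final: 0.003790 hr


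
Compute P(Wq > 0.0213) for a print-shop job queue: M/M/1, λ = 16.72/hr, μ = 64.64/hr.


ρ = 16.72/64.64 = 0.2587
P(Wq > t) = ρ·e^{−(μ−λ)t} = 0.2587·e^{−1.0207}
= 0.2587·0.360344 = 0.093208

Final: 0.093208


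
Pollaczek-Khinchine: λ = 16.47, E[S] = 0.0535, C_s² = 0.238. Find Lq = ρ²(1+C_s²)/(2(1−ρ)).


ρ = λ·E[S] = 16.47·0.0535 = 0.8811
Lq = ρ²(1+C_s²)/(2(1−ρ)) = 0.7764·(1+0.238)/(2·0.1189)
= 0.7764·1.2380/0.2377 = 4.04360

Final: 4.04360


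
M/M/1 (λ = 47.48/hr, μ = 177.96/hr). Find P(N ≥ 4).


ρ = 47.48/177.96 = 0.2668
P(N ≥ n) = ρ^n = 0.2668^4 = 0.005067

Final: 0.005067


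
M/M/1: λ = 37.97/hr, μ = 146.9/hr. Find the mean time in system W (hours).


W = 1/(μ−λ) = 1/(146.9 − 37.97) = 1/108.93 = 0.009180 hr

Final: 0.009180 hr


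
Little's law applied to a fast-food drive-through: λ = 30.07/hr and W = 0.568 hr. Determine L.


L = λW = 30.07·0.568 = 17.0798

Final: 17.0798


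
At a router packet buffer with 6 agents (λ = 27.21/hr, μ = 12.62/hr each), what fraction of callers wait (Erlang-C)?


a = λ/μ = 2.1561; ρ = a/6 = 0.3594
P₀ = 0.115506 (from M/M/c formula)
C(c,a) = [a^c/(c!(1−ρ))]·P₀ = [100.46508/(720·0.6406)]·0.115506
= 0.21780·0.115506 = 0.025157

Final: 0.025157


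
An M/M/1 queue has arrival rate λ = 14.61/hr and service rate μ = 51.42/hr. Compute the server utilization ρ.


ρ = λ/μ = 14.61/51.42 = 0.2841

Final: 0.2841


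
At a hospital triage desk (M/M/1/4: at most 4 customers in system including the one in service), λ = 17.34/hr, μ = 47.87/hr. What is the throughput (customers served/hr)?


ρ = 0.3622; P_K = (1−ρ)ρ^4/(1−ρ^5) = 0.011049
λ_eff = λ(1 − P_K) = 17.34·(1 − 0.011049) = 17.34·0.988951 = 17.1484 /hr

Final: 17.1484 /hr


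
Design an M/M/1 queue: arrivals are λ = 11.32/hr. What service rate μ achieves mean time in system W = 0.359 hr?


W = 1/(μ−λ) ⇒ μ − λ = 1/W = 1/0.359 = 2.7855
μ = λ + 1/W = 11.32 + 2.7855 = 14.1055 per hr

Final: 14.1055 /hr


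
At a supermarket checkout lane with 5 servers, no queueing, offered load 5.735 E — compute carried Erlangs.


B(5,5.735) = 0.341497 (Erlang-B)
Carried load = a(1 − B) = 5.735·(1 − 0.341497) = 5.735·0.658503 = 3.7765 E

Final: 3.7765 Erlangs


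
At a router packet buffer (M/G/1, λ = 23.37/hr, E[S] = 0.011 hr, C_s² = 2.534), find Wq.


ρ = λ·E[S] = 23.37·0.011 = 0.2571
E[S²] = E[S]²(1+C_s²) = 0.011²·(1+2.534) = 0.0004276
Wq = λ·E[S²]/(2(1−ρ)) = 23.37·0.0004276/(2·0.7429) = 0.006726 hr

Final: 0.006726 hr


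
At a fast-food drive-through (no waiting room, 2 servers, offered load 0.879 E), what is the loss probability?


B(c,a) = (a^c/c!) / Σ_{k=0}^{c} a^k/k!
a^2/2! = 0.386321
Σ terms (k=0..2): 1.00000 + 0.87900 + 0.38632 = 2.265321
B = 0.386321/2.265321 = 0.170537

Final: 0.170537


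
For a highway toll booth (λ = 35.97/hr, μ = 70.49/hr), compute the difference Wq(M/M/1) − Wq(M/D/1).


ρ = 35.97/70.49 = 0.5103
Wq(M/M/1) = ρ/(μ−λ) = 0.5103/34.52 = 0.01478 hr
Wq(M/D/1) = ρ/(2(μ−λ)) = 0.007391 hr
Savings = 0.01478 − 0.007391 = 0.007391 hr

Final: 0.007391 hr


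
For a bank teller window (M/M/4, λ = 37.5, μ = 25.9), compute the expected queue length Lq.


a = λ/μ = 1.4479; ρ = a/4 = 0.3620
P₀ = 0.233159
Lq = P₀·a^c·ρ / (c!·(1−ρ)²) = 0.233159·4.39467·0.3620/(24·0.40708)
= 0.03796

Final: 0.03796


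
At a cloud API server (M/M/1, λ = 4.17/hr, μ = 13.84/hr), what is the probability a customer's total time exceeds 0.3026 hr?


W ~ Exponential(μ−λ) for M/M/1.
μ − λ = 13.84 − 4.17 = 9.6700
P(W > t) = e^{−(μ−λ)t} = e^{−2.9261} = 0.053603

Final: 0.053603


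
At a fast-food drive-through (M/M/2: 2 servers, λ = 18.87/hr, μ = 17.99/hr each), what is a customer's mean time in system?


a = 1.0489; ρ = 0.5245; P₀ = 0.311942
Lq = P₀·a^c·ρ/(c!(1−ρ)²) = 0.39798
Wq = Lq/λ = 0.39798/18.87 = 0.02109 hr
W = Wq + 1/μ = 0.02109 + 0.05559 = 0.07668 hr

Final: 0.07668 hr


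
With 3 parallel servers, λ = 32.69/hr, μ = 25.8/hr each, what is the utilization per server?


ρ = λ/(cμ) = 32.69/(3·25.8) = 32.69/77.40 = 0.4224

Final: 0.4224


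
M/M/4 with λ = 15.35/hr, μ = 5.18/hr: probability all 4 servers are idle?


a = λ/μ = 15.35/5.18 = 2.9633; ρ = a/c = 0.7408
Σ_{k=0}^{3} a^k/k! (terms k=0..3) = 1.00000 + 2.96332 + 4.39063 + 4.33695 = 12.69091
Tail: a^4/(4!(1−ρ)) = 77.11067/(24·0.2592) = 12.39706
P₀ = 1/(12.69091 + 12.39706) = 1/25.08797 = 0.039860

Final: 0.039860


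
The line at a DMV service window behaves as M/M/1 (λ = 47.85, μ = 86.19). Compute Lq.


ρ = 47.85/86.19 = 0.5552
Lq = ρ²/(1−ρ) = 0.3082/0.4448 = 0.6929

Final: 0.6929


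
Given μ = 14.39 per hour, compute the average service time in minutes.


Mean service time = 1/μ = 1/14.39 hour = 0.06949 hour
In minutes: 0.06949 × 60 = 4.1696 min

Final: 4.1696 min


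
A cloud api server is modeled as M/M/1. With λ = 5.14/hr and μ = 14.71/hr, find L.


ρ = λ/μ = 5.14/14.71 = 0.3494
L = ρ/(1−ρ) = 0.3494/(1 − 0.3494) = 0.3494/0.6506 = 0.5371

Final: 0.5371


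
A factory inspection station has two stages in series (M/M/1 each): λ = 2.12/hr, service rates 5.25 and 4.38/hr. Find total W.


Each node sees arrival rate λ = 2.12/hr (tandem ⇒ throughput preserved).
W₁ = 1/(μ₁−λ) = 1/(5.25−2.12) = 0.31949 hr
W₂ = 1/(μ₂−λ) = 1/(4.38−2.12) = 0.44248 hr
W_total = W₁ + W₂ = 0.31949 + 0.44248 = 0.76197 hr

Final: 0.76197 hr


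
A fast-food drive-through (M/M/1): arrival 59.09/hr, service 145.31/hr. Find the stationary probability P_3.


ρ = 59.09/145.31 = 0.4066
P_n = (1−ρ)·ρ^n = (1 − 0.4066)·0.4066^3 = 0.5934·0.067244 = 0.039900

Final: 0.039900


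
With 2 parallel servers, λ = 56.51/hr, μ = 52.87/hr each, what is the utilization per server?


ρ = λ/(cμ) = 56.51/(2·52.87) = 56.51/105.74 = 0.5344

Final: 0.5344


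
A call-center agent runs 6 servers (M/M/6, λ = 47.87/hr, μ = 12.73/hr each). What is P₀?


a = λ/μ = 47.87/12.73 = 3.7604; ρ = a/c = 0.6267
Σ_{k=0}^{5} a^k/k! (terms k=0..5) = 1.00000 + 3.76041 + 7.07034 + 8.86245 + 8.33161 + 6.26605 = 35.29085
Tail: a^6/(6!(1−ρ)) = 2827.54902/(720·0.3733) = 10.52107
P₀ = 1/(35.29085 + 10.52107) = 1/45.81193 = 0.021828

Final: 0.021828


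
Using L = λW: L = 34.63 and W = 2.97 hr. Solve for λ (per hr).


λ = L/W = 34.63/2.97 = 11.6599 /hr

Final: 11.6599 /hr


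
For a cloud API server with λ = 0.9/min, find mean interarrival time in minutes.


Mean interarrival time = 1/λ = 1/0.9 minute = 1.11111 minute
In minutes: 1.11111 × 1 = 1.1111 min

Final: 1.1111 min


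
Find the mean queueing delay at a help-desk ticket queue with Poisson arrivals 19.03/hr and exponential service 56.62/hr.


ρ = 19.03/56.62 = 0.3361
Wq = ρ/(μ−λ) = 0.3361/(56.62 − 19.03) = 0.3361/37.59 = 0.008941 hr

Final: 0.008941 hr


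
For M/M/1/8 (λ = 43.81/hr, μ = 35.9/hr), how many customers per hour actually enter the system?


ρ = 1.2203; P_K = (1−ρ)ρ^8/(1−ρ^9) = 0.216647
λ_eff = λ(1 − P_K) = 43.81·(1 − 0.216647) = 43.81·0.783353 = 34.3187 /hr

Final: 34.3187 /hr


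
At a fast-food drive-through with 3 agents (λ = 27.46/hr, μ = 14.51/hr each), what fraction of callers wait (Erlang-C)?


a = λ/μ = 1.8925; ρ = a/3 = 0.6308
P₀ = 0.129145 (from M/M/c formula)
C(c,a) = [a^c/(c!(1−ρ))]·P₀ = [6.77797/(6·0.3692)]·0.129145
= 3.06000·0.129145 = 0.395183

Final: 0.395183


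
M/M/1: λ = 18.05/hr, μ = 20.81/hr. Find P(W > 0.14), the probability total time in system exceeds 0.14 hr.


W ~ Exponential(μ−λ) for M/M/1.
μ − λ = 20.81 − 18.05 = 2.7600
P(W > t) = e^{−(μ−λ)t} = e^{−0.3864} = 0.679499

Final: 0.679499


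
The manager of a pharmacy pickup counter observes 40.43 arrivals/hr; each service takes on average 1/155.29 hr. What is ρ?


ρ = λ/μ = 40.43/155.29 = 0.2604

Final: 0.2604


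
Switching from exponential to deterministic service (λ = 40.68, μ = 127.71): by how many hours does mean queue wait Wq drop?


ρ = 40.68/127.71 = 0.3185
Wq(M/M/1) = ρ/(μ−λ) = 0.3185/87.03 = 0.003660 hr
Wq(M/D/1) = ρ/(2(μ−λ)) = 0.001830 hr
Savings = 0.003660 − 0.001830 = 0.001830 hr

Final: 0.001830 hr


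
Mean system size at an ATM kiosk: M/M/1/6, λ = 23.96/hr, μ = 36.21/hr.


ρ = 23.96/36.21 = 0.6617
L = ρ[1 − (K+1)ρ^K + Kρ^(K+1)] / [(1−ρ)(1−ρ^(K+1))]
Numerator: 0.6617·(1 − 7·0.083936 + 6·0.055540) = 0.493418
Denominator: (0.3383)·(0.944460) = 0.319515
L = 0.493418/0.319515 = 1.5443

Final: 1.5443


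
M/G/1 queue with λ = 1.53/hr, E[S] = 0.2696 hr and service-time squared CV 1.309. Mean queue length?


ρ = λ·E[S] = 1.53·0.2696 = 0.4125
Lq = ρ²(1+C_s²)/(2(1−ρ)) = 0.1701·(1+1.309)/(2·0.5875)
= 0.1701·2.3090/1.1750 = 0.33435

Final: 0.33435


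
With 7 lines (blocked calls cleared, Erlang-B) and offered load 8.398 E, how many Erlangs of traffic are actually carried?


B(7,8.398) = 0.330153 (Erlang-B)
Carried load = a(1 − B) = 8.398·(1 − 0.330153) = 8.398·0.669847 = 5.6254 E

Final: 5.6254 Erlangs


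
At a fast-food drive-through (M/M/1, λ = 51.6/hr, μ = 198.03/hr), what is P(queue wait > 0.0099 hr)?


ρ = 51.6/198.03 = 0.2606
P(Wq > t) = ρ·e^{−(μ−λ)t} = 0.2606·e^{−1.4497}
= 0.2606·0.234651 = 0.061142

Final: 0.061142


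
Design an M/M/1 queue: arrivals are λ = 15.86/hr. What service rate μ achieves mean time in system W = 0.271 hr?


W = 1/(μ−λ) ⇒ μ − λ = 1/W = 1/0.271 = 3.6900
μ = λ + 1/W = 15.86 + 3.6900 = 19.5500 per hr

Final: 19.5500 /hr


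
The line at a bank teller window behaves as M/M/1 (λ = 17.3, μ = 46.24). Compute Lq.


ρ = 17.3/46.24 = 0.3741
Lq = ρ²/(1−ρ) = 0.1400/0.6259 = 0.2237

Final: 0.2237


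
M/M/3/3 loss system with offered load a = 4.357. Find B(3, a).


B(c,a) = (a^c/c!) / Σ_{k=0}^{c} a^k/k!
a^3/3! = 13.785148
Σ terms (k=0..3): 1.00000 + 4.35700 + 9.49172 + 13.78515 = 28.633872
B = 13.785148/28.633872 = 0.481428

Final: 0.481428


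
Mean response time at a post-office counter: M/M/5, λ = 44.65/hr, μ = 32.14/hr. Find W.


a = 1.3892; ρ = 0.2778; P₀ = 0.249004
Lq = P₀·a^c·ρ/(c!(1−ρ)²) = 0.005721
Wq = Lq/λ = 0.005721/44.65 = 0.0001281 hr
W = Wq + 1/μ = 0.0001281 + 0.03111 = 0.03124 hr

Final: 0.03124 hr


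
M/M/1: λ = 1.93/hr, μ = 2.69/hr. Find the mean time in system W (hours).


W = 1/(μ−λ) = 1/(2.69 − 1.93) = 1/0.7600 = 1.3158 hr

Final: 1.3158 hr


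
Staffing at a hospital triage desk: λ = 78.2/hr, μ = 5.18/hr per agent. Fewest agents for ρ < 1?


Stability requires cμ > λ ⇔ c > λ/μ.
λ/μ = 78.2/5.18 = 15.0965
Minimum integer c = ⌊15.0965⌋ + 1 = 16
Check: 16·5.18 = 82.88 > 78.2, while 15·5.18 = 77.70 ≤ 78.2

Final: 16 servers


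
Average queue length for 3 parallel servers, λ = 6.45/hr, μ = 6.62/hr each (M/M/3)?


a = λ/μ = 0.9743; ρ = a/3 = 0.3248
P₀ = 0.373515
Lq = P₀·a^c·ρ / (c!·(1−ρ)²) = 0.373515·0.92492·0.3248/(6·0.45593)
= 0.04102

Final: 0.04102


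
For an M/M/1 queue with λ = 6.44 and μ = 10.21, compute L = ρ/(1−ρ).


ρ = λ/μ = 6.44/10.21 = 0.6308
L = ρ/(1−ρ) = 0.6308/(1 − 0.6308) = 0.6308/0.3692 = 1.7082

Final: 1.7082


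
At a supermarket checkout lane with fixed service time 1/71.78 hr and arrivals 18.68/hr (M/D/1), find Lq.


ρ = 18.68/71.78 = 0.2602
M/D/1: Lq = ρ²/(2(1−ρ)) = 0.06772/(2·0.7398) = 0.04577

Final: 0.04577


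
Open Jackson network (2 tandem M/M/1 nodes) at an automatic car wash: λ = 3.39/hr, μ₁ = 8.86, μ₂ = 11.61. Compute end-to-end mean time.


Each node sees arrival rate λ = 3.39/hr (tandem ⇒ throughput preserved).
W₁ = 1/(μ₁−λ) = 1/(8.86−3.39) = 0.18282 hr
W₂ = 1/(μ₂−λ) = 1/(11.61−3.39) = 0.12165 hr
W_total = W₁ + W₂ = 0.18282 + 0.12165 = 0.30447 hr

Final: 0.30447 hr


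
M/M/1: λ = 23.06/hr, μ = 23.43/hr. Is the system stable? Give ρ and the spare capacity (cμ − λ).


Total capacity cμ = 1·23.43 = 23.43/hr
ρ = λ/(cμ) = 23.06/23.43 = 0.9842
Stable ⇔ ρ < 1: YES
Spare capacity = cμ − λ = 23.43 − 23.06 = 0.37/hr

Final: ρ = 0.9842; stable; margin = 0.37/hr


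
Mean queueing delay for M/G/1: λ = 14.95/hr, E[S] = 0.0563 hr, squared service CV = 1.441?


ρ = λ·E[S] = 14.95·0.0563 = 0.8417
E[S²] = E[S]²(1+C_s²) = 0.0563²·(1+1.441) = 0.007737
Wq = λ·E[S²]/(2(1−ρ)) = 14.95·0.007737/(2·0.1583) = 0.36532 hr

Final: 0.36532 hr


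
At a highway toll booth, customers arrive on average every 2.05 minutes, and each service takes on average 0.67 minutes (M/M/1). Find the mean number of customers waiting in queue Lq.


λ = 60/2.05 = 29.2683 /hr
μ = 60/0.67 = 89.5522 /hr
ρ = λ/μ = 29.2683/89.5522 = 0.3268
Lq = ρ²/(1−ρ) = 0.1068/0.6732 = 0.1587

Final: 0.1587


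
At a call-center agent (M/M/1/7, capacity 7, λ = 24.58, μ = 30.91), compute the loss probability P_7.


ρ = λ/μ = 24.58/30.91 = 0.7952
P_K = (1−ρ)ρ^K/(1−ρ^(K+1)) = (0.2048·0.201085)/(1 − 0.159905)
= 0.041180/0.840095 = 0.049018

Final: 0.049018


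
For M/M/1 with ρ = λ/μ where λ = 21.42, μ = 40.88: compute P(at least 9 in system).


ρ = 21.42/40.88 = 0.5240
P(N ≥ n) = ρ^n = 0.5240^9 = 0.002977

Final: 0.002977


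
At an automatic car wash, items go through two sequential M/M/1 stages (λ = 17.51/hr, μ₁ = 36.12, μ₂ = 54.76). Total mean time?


Each node sees arrival rate λ = 17.51/hr (tandem ⇒ throughput preserved).
W₁ = 1/(μ₁−λ) = 1/(36.12−17.51) = 0.05373 hr
W₂ = 1/(μ₂−λ) = 1/(54.76−17.51) = 0.02685 hr
W_total = W₁ + W₂ = 0.05373 + 0.02685 = 0.08058 hr

Final: 0.08058 hr


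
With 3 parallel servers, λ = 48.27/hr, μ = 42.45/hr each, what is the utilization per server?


ρ = λ/(cμ) = 48.27/(3·42.45) = 48.27/127.35 = 0.3790

Final: 0.3790


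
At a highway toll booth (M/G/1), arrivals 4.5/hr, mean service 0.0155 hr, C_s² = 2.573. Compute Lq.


ρ = λ·E[S] = 4.5·0.0155 = 0.06975
Lq = ρ²(1+C_s²)/(2(1−ρ)) = 0.004865·(1+2.573)/(2·0.9303)
= 0.004865·3.5730/1.8605 = 0.009343

Final: 0.009343


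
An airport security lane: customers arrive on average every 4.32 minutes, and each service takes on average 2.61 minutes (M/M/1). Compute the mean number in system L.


λ = 60/4.32 = 13.8889 /hr
μ = 60/2.61 = 22.9885 /hr
ρ = λ/μ = 13.8889/22.9885 = 0.6042
L = ρ/(1−ρ) = 0.6042/0.3958 = 1.5263

Final: 1.5263


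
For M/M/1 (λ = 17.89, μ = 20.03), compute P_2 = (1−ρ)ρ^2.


ρ = 17.89/20.03 = 0.8932
P_n = (1−ρ)·ρ^n = (1 − 0.8932)·0.8932^2 = 0.1068·0.797735 = 0.085230

Final: 0.085230


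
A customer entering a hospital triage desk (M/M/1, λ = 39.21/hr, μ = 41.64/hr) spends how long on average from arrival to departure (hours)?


W = 1/(μ−λ) = 1/(41.64 − 39.21) = 1/2.43 = 0.4115 hr

Final: 0.4115 hr


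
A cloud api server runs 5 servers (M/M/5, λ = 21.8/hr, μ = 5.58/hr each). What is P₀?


a = λ/μ = 21.8/5.58 = 3.9068; ρ = a/c = 0.7814
Σ_{k=0}^{4} a^k/k! (terms k=0..4) = 1.00000 + 3.90681 + 7.63158 + 9.93838 + 9.70684 = 32.18361
Tail: a^5/(5!(1−ρ)) = 910.14686/(120·0.2186) = 34.69002
P₀ = 1/(32.18361 + 34.69002) = 1/66.87364 = 0.014954

Final: 0.014954


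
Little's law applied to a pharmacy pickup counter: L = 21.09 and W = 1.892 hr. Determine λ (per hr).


λ = L/W = 21.09/1.892 = 11.1469 /hr

Final: 11.1469 /hr


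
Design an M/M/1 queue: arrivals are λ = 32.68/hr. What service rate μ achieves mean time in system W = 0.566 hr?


W = 1/(μ−λ) ⇒ μ − λ = 1/W = 1/0.566 = 1.7668
μ = λ + 1/W = 32.68 + 1.7668 = 34.4468 per hr

Final: 34.4468 /hr


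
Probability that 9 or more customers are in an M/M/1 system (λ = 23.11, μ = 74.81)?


ρ = 23.11/74.81 = 0.3089
P(N ≥ n) = ρ^n = 0.3089^9 = 0.00002562

Final: 0.00002562


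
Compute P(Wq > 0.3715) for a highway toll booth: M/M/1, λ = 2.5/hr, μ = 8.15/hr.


ρ = 2.5/8.15 = 0.3067
P(Wq > t) = ρ·e^{−(μ−λ)t} = 0.3067·e^{−2.0990}
= 0.3067·0.122582 = 0.037602

Final: 0.037602


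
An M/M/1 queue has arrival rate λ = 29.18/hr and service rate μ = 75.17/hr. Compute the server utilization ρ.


ρ = λ/μ = 29.18/75.17 = 0.3882

Final: 0.3882


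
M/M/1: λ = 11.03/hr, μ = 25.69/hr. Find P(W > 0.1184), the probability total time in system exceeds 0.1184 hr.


W ~ Exponential(μ−λ) for M/M/1.
μ − λ = 25.69 − 11.03 = 14.6600
P(W > t) = e^{−(μ−λ)t} = e^{−1.7357} = 0.176269

Final: 0.176269


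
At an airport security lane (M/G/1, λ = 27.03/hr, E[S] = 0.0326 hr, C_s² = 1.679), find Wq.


ρ = λ·E[S] = 27.03·0.0326 = 0.8812
E[S²] = E[S]²(1+C_s²) = 0.0326²·(1+1.679) = 0.002847
Wq = λ·E[S²]/(2(1−ρ)) = 27.03·0.002847/(2·0.1188) = 0.32384 hr

Final: 0.32384 hr


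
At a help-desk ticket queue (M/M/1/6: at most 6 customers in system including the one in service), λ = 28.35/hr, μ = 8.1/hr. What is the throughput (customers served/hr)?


ρ = 3.5000; P_K = (1−ρ)ρ^6/(1−ρ^7) = 0.714397
λ_eff = λ(1 − P_K) = 28.35·(1 − 0.714397) = 28.35·0.285603 = 8.0969 /hr

Final: 8.0969 /hr


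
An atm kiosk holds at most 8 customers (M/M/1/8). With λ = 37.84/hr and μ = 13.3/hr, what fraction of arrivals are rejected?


ρ = λ/μ = 37.84/13.3 = 2.8451
P_K = (1−ρ)ρ^K/(1−ρ^(K+1)) = (-1.8451·4293.346044)/(1 − 12215.053708)
= -7921.707664/-12214.053708 = 0.648573

Final: 0.648573


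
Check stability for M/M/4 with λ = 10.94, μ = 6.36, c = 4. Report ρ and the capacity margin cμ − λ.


Total capacity cμ = 4·6.36 = 25.44/hr
ρ = λ/(cμ) = 10.94/25.44 = 0.4300
Stable ⇔ ρ < 1: YES
Spare capacity = cμ − λ = 25.44 − 10.94 = 14.50/hr

Final: ρ = 0.4300; stable; margin = 14.50/hr


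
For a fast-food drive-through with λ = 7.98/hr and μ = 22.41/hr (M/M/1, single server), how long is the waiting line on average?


ρ = 7.98/22.41 = 0.3561
Lq = ρ²/(1−ρ) = 0.1268/0.6439 = 0.1969

Final: 0.1969


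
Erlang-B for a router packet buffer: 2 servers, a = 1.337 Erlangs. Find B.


B(c,a) = (a^c/c!) / Σ_{k=0}^{c} a^k/k!
a^2/2! = 0.893784
Σ terms (k=0..2): 1.00000 + 1.33700 + 0.89378 = 3.230784
B = 0.893784/3.230784 = 0.276646

Final: 0.276646


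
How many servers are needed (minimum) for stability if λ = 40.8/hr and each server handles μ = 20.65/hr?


Stability requires cμ > λ ⇔ c > λ/μ.
λ/μ = 40.8/20.65 = 1.9758
Minimum integer c = ⌊1.9758⌋ + 1 = 2
Check: 2·20.65 = 41.30 > 40.8, while 1·20.65 = 20.65 ≤ 40.8

Final: 2 servers


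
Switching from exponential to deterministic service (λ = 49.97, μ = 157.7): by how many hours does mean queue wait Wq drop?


ρ = 49.97/157.7 = 0.3169
Wq(M/M/1) = ρ/(μ−λ) = 0.3169/107.73 = 0.002941 hr
Wq(M/D/1) = ρ/(2(μ−λ)) = 0.001471 hr
Savings = 0.002941 − 0.001471 = 0.001471 hr

Final: 0.001471 hr


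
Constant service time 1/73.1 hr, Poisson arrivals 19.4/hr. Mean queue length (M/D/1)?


ρ = 19.4/73.1 = 0.2654
M/D/1: Lq = ρ²/(2(1−ρ)) = 0.07043/(2·0.7346) = 0.04794

Final: 0.04794


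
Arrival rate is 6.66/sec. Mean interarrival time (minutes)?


Mean interarrival time = 1/λ = 1/6.66 second = 0.15015 second
In minutes: 0.15015 × 0.0166667 = 0.002503 min

Final: 0.002503 min


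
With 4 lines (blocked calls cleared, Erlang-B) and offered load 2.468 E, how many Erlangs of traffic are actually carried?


B(4,2.468) = 0.146321 (Erlang-B)
Carried load = a(1 − B) = 2.468·(1 − 0.146321) = 2.468·0.853679 = 2.1069 E

Final: 2.1069 Erlangs


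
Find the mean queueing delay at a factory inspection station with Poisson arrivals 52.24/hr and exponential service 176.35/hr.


ρ = 52.24/176.35 = 0.2962
Wq = ρ/(μ−λ) = 0.2962/(176.35 − 52.24) = 0.2962/124.11 = 0.002387 hr

Final: 0.002387 hr


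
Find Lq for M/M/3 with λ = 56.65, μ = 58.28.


a = λ/μ = 0.9720; ρ = a/3 = 0.3240
P₀ = 0.374407
Lq = P₀·a^c·ρ / (c!·(1−ρ)²) = 0.374407·0.91842·0.3240/(6·0.45696)
= 0.04064

Final: 0.04064


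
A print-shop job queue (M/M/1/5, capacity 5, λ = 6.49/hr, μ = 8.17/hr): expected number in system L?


ρ = 6.49/8.17 = 0.7944
L = ρ[1 − (K+1)ρ^K + Kρ^(K+1)] / [(1−ρ)(1−ρ^(K+1))]
Numerator: 0.7944·(1 − 6·0.316310 + 5·0.251267) = 0.284762
Denominator: (0.2056)·(0.748733) = 0.153962
L = 0.284762/0.153962 = 1.8496

Final: 1.8496


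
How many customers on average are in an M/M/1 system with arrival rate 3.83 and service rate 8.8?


ρ = λ/μ = 3.83/8.8 = 0.4352
L = ρ/(1−ρ) = 0.4352/(1 − 0.4352) = 0.4352/0.5648 = 0.7706

Final: 0.7706


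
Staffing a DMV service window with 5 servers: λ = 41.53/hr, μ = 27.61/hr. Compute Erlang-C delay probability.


a = λ/μ = 1.5042; ρ = a/5 = 0.3008
P₀ = 0.221843 (from M/M/c formula)
C(c,a) = [a^c/(c!(1−ρ))]·P₀ = [7.69977/(120·0.6992)]·0.221843
= 0.09177·0.221843 = 0.020359

Final: 0.020359


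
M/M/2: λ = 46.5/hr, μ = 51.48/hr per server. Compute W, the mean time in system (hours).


a = 0.9033; ρ = 0.4516; P₀ = 0.377760
Lq = P₀·a^c·ρ/(c!(1−ρ)²) = 0.23145
Wq = Lq/λ = 0.23145/46.5 = 0.004977 hr
W = Wq + 1/μ = 0.004977 + 0.01943 = 0.02440 hr

Final: 0.02440 hr


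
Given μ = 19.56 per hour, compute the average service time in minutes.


Mean service time = 1/μ = 1/19.56 hour = 0.05112 hour
In minutes: 0.05112 × 60 = 3.0675 min

Final: 3.0675 min


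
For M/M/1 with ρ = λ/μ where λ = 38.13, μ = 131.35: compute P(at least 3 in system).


ρ = 38.13/131.35 = 0.2903
P(N ≥ n) = ρ^n = 0.2903^3 = 0.024463

Final: 0.024463


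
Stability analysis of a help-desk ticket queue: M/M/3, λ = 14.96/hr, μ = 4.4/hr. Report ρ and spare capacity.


Total capacity cμ = 3·4.4 = 13.20/hr
ρ = λ/(cμ) = 14.96/13.20 = 1.1333
Stable ⇔ ρ < 1: NO
Spare capacity = cμ − λ = 13.20 − 14.96 = -1.76/hr

Final: ρ = 1.1333; unstable; margin = -1.76/hr


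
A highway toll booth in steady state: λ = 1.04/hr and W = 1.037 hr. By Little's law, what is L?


L = λW = 1.04·1.037 = 1.0785

Final: 1.0785


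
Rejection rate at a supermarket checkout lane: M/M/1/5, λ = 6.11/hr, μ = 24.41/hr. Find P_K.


ρ = λ/μ = 6.11/24.41 = 0.2503
P_K = (1−ρ)ρ^K/(1−ρ^(K+1)) = (0.7497·0.0009826)/(1 − 0.0002459)
= 0.0007366/0.999754 = 0.0007368

Final: 0.0007368


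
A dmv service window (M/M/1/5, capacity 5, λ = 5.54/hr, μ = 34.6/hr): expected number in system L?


ρ = 5.54/34.6 = 0.1601
L = ρ[1 − (K+1)ρ^K + Kρ^(K+1)] / [(1−ρ)(1−ρ^(K+1))]
Numerator: 0.1601·(1 − 6·0.0001052 + 5·0.00001685) = 0.160028
Denominator: (0.8399)·(0.999983) = 0.839870
L = 0.160028/0.839870 = 0.1905

Final: 0.1905


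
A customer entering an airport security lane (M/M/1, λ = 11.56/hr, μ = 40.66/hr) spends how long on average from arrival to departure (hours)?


W = 1/(μ−λ) = 1/(40.66 − 11.56) = 1/29.10 = 0.03436 hr

Final: 0.03436 hr


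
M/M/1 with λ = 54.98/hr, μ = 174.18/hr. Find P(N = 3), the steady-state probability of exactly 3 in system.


ρ = 54.98/174.18 = 0.3157
P_n = (1−ρ)·ρ^n = (1 − 0.3157)·0.3157^3 = 0.6843·0.031450 = 0.021523

Final: 0.021523


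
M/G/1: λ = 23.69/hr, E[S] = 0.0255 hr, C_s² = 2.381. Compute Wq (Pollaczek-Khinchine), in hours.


ρ = λ·E[S] = 23.69·0.0255 = 0.6041
E[S²] = E[S]²(1+C_s²) = 0.0255²·(1+2.381) = 0.002198
Wq = λ·E[S²]/(2(1−ρ)) = 23.69·0.002198/(2·0.3959) = 0.06578 hr

Final: 0.06578 hr


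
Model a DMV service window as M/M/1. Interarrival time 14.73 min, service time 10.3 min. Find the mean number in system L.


λ = 60/14.73 = 4.0733 /hr
μ = 60/10.3 = 5.8252 /hr
ρ = λ/μ = 4.0733/5.8252 = 0.6993
L = ρ/(1−ρ) = 0.6993/0.3007 = 2.3251

Final: 2.3251


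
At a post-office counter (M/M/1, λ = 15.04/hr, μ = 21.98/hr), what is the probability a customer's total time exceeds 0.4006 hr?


W ~ Exponential(μ−λ) for M/M/1.
μ − λ = 21.98 − 15.04 = 6.9400
P(W > t) = e^{−(μ−λ)t} = e^{−2.7802} = 0.062028

Final: 0.062028


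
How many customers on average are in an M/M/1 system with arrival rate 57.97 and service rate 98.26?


ρ = λ/μ = 57.97/98.26 = 0.5900
L = ρ/(1−ρ) = 0.5900/(1 − 0.5900) = 0.5900/0.4100 = 1.4388

Final: 1.4388


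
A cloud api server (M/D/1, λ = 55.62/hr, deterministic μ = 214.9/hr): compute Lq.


ρ = 55.62/214.9 = 0.2588
M/D/1: Lq = ρ²/(2(1−ρ)) = 0.06699/(2·0.7412) = 0.04519

Final: 0.04519


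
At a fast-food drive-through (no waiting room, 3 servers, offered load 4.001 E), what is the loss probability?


B(c,a) = (a^c/c!) / Σ_{k=0}^{c} a^k/k!
a^3/3! = 10.674669
Σ terms (k=0..3): 1.00000 + 4.00100 + 8.00400 + 10.67467 = 23.679669
B = 10.674669/23.679669 = 0.450795

Final: 0.450795


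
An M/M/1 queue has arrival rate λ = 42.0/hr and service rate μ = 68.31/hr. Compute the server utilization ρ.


ρ = λ/μ = 42.0/68.31 = 0.6148

Final: 0.6148
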